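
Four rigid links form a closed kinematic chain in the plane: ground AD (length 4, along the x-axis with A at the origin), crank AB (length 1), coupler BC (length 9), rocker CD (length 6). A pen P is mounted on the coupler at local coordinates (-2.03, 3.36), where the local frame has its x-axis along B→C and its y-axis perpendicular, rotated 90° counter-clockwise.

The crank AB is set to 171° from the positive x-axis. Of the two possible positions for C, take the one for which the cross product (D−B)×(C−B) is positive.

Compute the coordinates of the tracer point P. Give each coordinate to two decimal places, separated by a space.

-4.63 1.61

A=(0,0), D=(4.00,0)
B = A + 1.00·(cos171°, sin171°) = (-0.9877, 0.1564)
|BD| = 4.9901
circle(B,9.00) ∩ circle(D,6.00): a=7.0040, h=5.6519
  candidates: C₊=(6.1900,5.5860) cross=28.204; C₋=(5.8356,-5.7123) cross=-28.204
  mode + wants cross > 0 → take C=(6.1900,5.5860) (cross=28.204)
ex = (C−B)/|BC| = (0.7975,0.6033); ey = (-0.6033,0.7975)
P = B + -2.03·ex + 3.36·ey = (-4.6337,1.6114)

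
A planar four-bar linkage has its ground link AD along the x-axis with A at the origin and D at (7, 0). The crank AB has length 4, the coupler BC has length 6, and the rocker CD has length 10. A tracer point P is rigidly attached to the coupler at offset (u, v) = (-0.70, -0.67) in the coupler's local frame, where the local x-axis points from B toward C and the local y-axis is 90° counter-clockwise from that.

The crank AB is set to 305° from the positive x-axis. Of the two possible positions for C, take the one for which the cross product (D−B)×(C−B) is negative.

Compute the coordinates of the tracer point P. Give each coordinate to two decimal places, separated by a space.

A=(0,0), D=(7.00,0)
B = A + 4.00·(cos305°, sin305°) = (2.2943, -3.2766)
|BD| = 5.7341
circle(B,6.00) ∩ circle(D,10.00): a=-2.7136, h=5.3513
  candidates: C₊=(-2.9905,-0.4357) cross=30.685; C₋=(3.1252,-9.2188) cross=-30.685
  mode - wants cross < 0 → take C=(3.1252,-9.2188) (cross=-30.685)
ex = (C−B)/|BC| = (0.1385,-0.9904); ey = (0.9904,0.1385)
P = B + -0.70·ex + -0.67·ey = (1.5338,-2.6761)

1.53 -2.68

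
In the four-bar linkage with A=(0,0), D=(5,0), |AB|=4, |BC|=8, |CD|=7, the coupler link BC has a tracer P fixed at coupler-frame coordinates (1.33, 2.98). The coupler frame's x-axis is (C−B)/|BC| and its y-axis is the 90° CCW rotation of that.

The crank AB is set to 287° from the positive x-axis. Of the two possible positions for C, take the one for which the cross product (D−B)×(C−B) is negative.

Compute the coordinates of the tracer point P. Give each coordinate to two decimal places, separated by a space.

3.19 -1.27

A=(0,0), D=(5.00,0)
B = A + 4.00·(cos287°, sin287°) = (1.1695, -3.8252)
|BD| = 5.4134
circle(B,8.00) ∩ circle(D,7.00): a=4.0922, h=6.8742
  candidates: C₊=(-0.7923,3.9305) cross=37.213; C₋=(8.9225,-5.7978) cross=-37.213
  mode - wants cross < 0 → take C=(8.9225,-5.7978) (cross=-37.213)
ex = (C−B)/|BC| = (0.9691,-0.2466); ey = (0.2466,0.9691)
P = B + 1.33·ex + 2.98·ey = (3.1932,-1.2652)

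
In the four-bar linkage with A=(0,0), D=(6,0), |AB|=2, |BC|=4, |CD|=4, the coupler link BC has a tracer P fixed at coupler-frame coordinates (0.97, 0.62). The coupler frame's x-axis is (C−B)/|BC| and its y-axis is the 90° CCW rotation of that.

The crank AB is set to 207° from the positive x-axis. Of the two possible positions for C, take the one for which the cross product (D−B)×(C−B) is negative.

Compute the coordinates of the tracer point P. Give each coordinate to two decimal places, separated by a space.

A=(0,0), D=(6.00,0)
B = A + 2.00·(cos207°, sin207°) = (-1.7820, -0.9080)
|BD| = 7.8348
circle(B,4.00) ∩ circle(D,4.00): a=3.9174, h=0.8087
  candidates: C₊=(2.0153,0.3492) cross=6.336; C₋=(2.2027,-1.2572) cross=-6.336
  mode - wants cross < 0 → take C=(2.2027,-1.2572) (cross=-6.336)
ex = (C−B)/|BC| = (0.9962,-0.0873); ey = (0.0873,0.9962)
P = B + 0.97·ex + 0.62·ey = (-0.7616,-0.3750)

-0.76 -0.38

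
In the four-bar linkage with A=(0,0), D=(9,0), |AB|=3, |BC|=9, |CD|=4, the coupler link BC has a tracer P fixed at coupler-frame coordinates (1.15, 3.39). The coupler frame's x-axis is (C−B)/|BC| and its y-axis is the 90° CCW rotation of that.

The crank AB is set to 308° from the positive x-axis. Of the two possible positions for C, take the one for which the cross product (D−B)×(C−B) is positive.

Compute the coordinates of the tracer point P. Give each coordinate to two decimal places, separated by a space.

0.30 0.86

A=(0,0), D=(9.00,0)
B = A + 3.00·(cos308°, sin308°) = (1.8470, -2.3640)
|BD| = 7.5335
circle(B,9.00) ∩ circle(D,4.00): a=8.0808, h=3.9624
  candidates: C₊=(8.2762,3.9340) cross=29.851; C₋=(10.7630,-3.5905) cross=-29.851
  mode + wants cross > 0 → take C=(8.2762,3.9340) (cross=29.851)
ex = (C−B)/|BC| = (0.7144,0.6998); ey = (-0.6998,0.7144)
P = B + 1.15·ex + 3.39·ey = (0.2962,0.8624)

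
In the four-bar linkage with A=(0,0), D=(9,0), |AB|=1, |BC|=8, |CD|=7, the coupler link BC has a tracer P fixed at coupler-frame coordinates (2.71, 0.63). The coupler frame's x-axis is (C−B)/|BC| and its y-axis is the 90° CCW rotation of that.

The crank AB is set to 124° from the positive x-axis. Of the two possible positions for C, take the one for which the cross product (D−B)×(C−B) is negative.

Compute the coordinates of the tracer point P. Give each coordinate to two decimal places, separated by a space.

A=(0,0), D=(9.00,0)
B = A + 1.00·(cos124°, sin124°) = (-0.5592, 0.8290)
|BD| = 9.5951
circle(B,8.00) ∩ circle(D,7.00): a=5.5792, h=5.7335
  candidates: C₊=(5.4945,6.0590) cross=55.013; C₋=(4.5037,-5.3650) cross=-55.013
  mode - wants cross < 0 → take C=(4.5037,-5.3650) (cross=-55.013)
ex = (C−B)/|BC| = (0.6329,-0.7743); ey = (0.7743,0.6329)
P = B + 2.71·ex + 0.63·ey = (1.6437,-0.8705)

1.64 -0.87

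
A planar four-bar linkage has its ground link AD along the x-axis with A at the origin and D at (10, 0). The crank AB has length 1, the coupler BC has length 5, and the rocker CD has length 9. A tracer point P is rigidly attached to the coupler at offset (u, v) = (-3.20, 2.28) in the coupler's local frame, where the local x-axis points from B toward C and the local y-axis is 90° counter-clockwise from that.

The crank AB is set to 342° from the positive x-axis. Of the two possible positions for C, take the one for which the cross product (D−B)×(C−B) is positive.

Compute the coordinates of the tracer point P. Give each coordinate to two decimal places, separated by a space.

A=(0,0), D=(10.00,0)
B = A + 1.00·(cos342°, sin342°) = (0.9511, -0.3090)
|BD| = 9.0542
circle(B,5.00) ∩ circle(D,9.00): a=1.4346, h=4.7898
  candidates: C₊=(2.2214,4.5269) cross=43.368; C₋=(2.5483,-5.0470) cross=-43.368
  mode + wants cross > 0 → take C=(2.2214,4.5269) (cross=43.368)
ex = (C−B)/|BC| = (0.2541,0.9672); ey = (-0.9672,0.2541)
P = B + -3.20·ex + 2.28·ey = (-2.0671,-2.8248)

-2.07 -2.82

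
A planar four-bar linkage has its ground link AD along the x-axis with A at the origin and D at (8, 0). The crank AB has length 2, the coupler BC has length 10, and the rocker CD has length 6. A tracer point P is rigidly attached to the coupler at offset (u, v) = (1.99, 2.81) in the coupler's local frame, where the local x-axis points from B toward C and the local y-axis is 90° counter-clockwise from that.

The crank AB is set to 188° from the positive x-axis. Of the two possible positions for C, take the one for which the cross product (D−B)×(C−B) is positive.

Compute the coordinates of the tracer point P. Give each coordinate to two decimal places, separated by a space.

A=(0,0), D=(8.00,0)
B = A + 2.00·(cos188°, sin188°) = (-1.9805, -0.2783)
|BD| = 9.9844
circle(B,10.00) ∩ circle(D,6.00): a=8.1972, h=5.7276
  candidates: C₊=(6.0538,5.6756) cross=57.187; C₋=(6.3732,-5.7752) cross=-57.187
  mode + wants cross > 0 → take C=(6.0538,5.6756) (cross=57.187)
ex = (C−B)/|BC| = (0.8034,0.5954); ey = (-0.5954,0.8034)
P = B + 1.99·ex + 2.81·ey = (-2.0548,3.1641)

-2.05 3.16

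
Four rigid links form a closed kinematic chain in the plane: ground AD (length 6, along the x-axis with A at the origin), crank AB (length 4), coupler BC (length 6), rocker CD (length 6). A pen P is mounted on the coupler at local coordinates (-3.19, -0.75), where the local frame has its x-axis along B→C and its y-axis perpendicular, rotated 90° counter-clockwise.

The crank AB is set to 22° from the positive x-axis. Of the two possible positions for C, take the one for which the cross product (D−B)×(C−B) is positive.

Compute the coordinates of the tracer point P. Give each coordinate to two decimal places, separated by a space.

1.92 -1.25

A=(0,0), D=(6.00,0)
B = A + 4.00·(cos22°, sin22°) = (3.7087, 1.4984)
|BD| = 2.7377
circle(B,6.00) ∩ circle(D,6.00): a=1.3689, h=5.8418
  candidates: C₊=(8.0517,5.6383) cross=15.993; C₋=(1.6570,-4.1399) cross=-15.993
  mode + wants cross > 0 → take C=(8.0517,5.6383) (cross=15.993)
ex = (C−B)/|BC| = (0.7238,0.6900); ey = (-0.6900,0.7238)
P = B + -3.19·ex + -0.75·ey = (1.9172,-1.2455)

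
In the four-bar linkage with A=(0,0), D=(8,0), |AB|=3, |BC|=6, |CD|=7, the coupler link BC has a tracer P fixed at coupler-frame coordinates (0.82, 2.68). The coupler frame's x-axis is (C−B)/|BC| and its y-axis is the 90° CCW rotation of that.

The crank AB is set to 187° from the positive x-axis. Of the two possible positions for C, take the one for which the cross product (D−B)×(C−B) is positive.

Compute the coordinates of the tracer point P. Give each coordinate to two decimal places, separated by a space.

-3.94 2.27

A=(0,0), D=(8.00,0)
B = A + 3.00·(cos187°, sin187°) = (-2.9776, -0.3656)
|BD| = 10.9837
circle(B,6.00) ∩ circle(D,7.00): a=4.9001, h=3.4625
  candidates: C₊=(1.8045,3.2581) cross=38.032; C₋=(2.0350,-3.6631) cross=-38.032
  mode + wants cross > 0 → take C=(1.8045,3.2581) (cross=38.032)
ex = (C−B)/|BC| = (0.7970,0.6040); ey = (-0.6040,0.7970)
P = B + 0.82·ex + 2.68·ey = (-3.9427,2.2656)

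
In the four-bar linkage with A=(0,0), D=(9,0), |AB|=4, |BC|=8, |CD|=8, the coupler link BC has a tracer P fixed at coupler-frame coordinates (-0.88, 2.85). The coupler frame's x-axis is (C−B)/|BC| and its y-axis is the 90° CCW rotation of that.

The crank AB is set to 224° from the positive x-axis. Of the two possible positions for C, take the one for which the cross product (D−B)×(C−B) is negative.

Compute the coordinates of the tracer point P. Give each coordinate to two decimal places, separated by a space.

A=(0,0), D=(9.00,0)
B = A + 4.00·(cos224°, sin224°) = (-2.8774, -2.7786)
|BD| = 12.1981
circle(B,8.00) ∩ circle(D,8.00): a=6.0990, h=5.1771
  candidates: C₊=(1.8820,3.6516) cross=63.150; C₋=(4.2406,-6.4303) cross=-63.150
  mode - wants cross < 0 → take C=(4.2406,-6.4303) (cross=-63.150)
ex = (C−B)/|BC| = (0.8897,-0.4565); ey = (0.4565,0.8897)
P = B + -0.88·ex + 2.85·ey = (-2.3594,0.1588)

-2.36 0.16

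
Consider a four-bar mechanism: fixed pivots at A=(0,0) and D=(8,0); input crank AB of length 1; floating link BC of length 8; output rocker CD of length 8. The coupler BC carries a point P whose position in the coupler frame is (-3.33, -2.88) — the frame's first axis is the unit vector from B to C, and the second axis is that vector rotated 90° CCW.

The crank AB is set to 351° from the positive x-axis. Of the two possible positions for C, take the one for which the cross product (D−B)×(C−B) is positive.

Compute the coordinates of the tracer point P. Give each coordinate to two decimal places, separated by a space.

A=(0,0), D=(8.00,0)
B = A + 1.00·(cos351°, sin351°) = (0.9877, -0.1564)
|BD| = 7.0141
circle(B,8.00) ∩ circle(D,8.00): a=3.5070, h=7.1903
  candidates: C₊=(4.3335,7.1103) cross=50.433; C₋=(4.6542,-7.2668) cross=-50.433
  mode + wants cross > 0 → take C=(4.3335,7.1103) (cross=50.433)
ex = (C−B)/|BC| = (0.4182,0.9083); ey = (-0.9083,0.4182)
P = B + -3.33·ex + -2.88·ey = (2.2110,-4.3857)

2.21 -4.39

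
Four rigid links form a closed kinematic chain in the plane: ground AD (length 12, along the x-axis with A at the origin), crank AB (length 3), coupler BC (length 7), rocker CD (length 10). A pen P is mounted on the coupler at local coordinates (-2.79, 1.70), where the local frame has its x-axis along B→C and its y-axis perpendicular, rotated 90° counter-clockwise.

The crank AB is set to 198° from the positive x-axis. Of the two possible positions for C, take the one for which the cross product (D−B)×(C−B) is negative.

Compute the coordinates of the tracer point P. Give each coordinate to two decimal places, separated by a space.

A=(0,0), D=(12.00,0)
B = A + 3.00·(cos198°, sin198°) = (-2.8532, -0.9271)
|BD| = 14.8821
circle(B,7.00) ∩ circle(D,10.00): a=5.7276, h=4.0243
  candidates: C₊=(2.6126,3.4462) cross=59.890; C₋=(3.1140,-4.5867) cross=-59.890
  mode - wants cross < 0 → take C=(3.1140,-4.5867) (cross=-59.890)
ex = (C−B)/|BC| = (0.8524,-0.5228); ey = (0.5228,0.8524)
P = B + -2.79·ex + 1.70·ey = (-4.3427,1.9808)

-4.34 1.98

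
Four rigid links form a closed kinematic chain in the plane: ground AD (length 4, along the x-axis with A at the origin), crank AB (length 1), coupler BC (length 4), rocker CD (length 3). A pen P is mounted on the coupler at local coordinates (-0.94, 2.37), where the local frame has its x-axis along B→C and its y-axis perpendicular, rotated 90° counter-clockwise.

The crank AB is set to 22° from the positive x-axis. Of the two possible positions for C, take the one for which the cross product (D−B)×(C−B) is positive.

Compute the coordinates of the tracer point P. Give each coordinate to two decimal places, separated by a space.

A=(0,0), D=(4.00,0)
B = A + 1.00·(cos22°, sin22°) = (0.9272, 0.3746)
|BD| = 3.0956
circle(B,4.00) ∩ circle(D,3.00): a=2.6784, h=2.9709
  candidates: C₊=(3.9454,2.9995) cross=9.196; C₋=(3.2264,-2.8985) cross=-9.196
  mode + wants cross > 0 → take C=(3.9454,2.9995) (cross=9.196)
ex = (C−B)/|BC| = (0.7546,0.6562); ey = (-0.6562,0.7546)
P = B + -0.94·ex + 2.37·ey = (-1.3374,1.5461)

-1.34 1.55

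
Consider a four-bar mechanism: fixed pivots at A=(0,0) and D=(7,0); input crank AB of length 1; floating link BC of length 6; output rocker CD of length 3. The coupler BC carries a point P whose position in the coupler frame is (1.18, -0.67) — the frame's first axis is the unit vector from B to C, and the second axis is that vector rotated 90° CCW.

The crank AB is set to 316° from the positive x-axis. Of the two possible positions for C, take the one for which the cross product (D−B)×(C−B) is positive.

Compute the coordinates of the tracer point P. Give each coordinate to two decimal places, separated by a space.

2.07 -0.58

A=(0,0), D=(7.00,0)
B = A + 1.00·(cos316°, sin316°) = (0.7193, -0.6947)
|BD| = 6.3190
circle(B,6.00) ∩ circle(D,3.00): a=5.2959, h=2.8202
  candidates: C₊=(5.6731,2.6906) cross=17.821; C₋=(6.2932,-2.9155) cross=-17.821
  mode + wants cross > 0 → take C=(5.6731,2.6906) (cross=17.821)
ex = (C−B)/|BC| = (0.8256,0.5642); ey = (-0.5642,0.8256)
P = B + 1.18·ex + -0.67·ey = (2.0716,-0.5821)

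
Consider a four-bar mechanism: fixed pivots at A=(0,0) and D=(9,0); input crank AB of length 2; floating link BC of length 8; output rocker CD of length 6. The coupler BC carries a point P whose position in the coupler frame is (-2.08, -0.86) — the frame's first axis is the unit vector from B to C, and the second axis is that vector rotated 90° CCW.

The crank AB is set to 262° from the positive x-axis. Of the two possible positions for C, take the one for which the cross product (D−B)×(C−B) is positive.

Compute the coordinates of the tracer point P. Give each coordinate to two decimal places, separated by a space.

-0.92 -4.14

A=(0,0), D=(9.00,0)
B = A + 2.00·(cos262°, sin262°) = (-0.2783, -1.9805)
|BD| = 9.4874
circle(B,8.00) ∩ circle(D,6.00): a=6.2193, h=5.0319
  candidates: C₊=(4.7535,4.2388) cross=47.739; C₋=(6.8544,-5.6032) cross=-47.739
  mode + wants cross > 0 → take C=(4.7535,4.2388) (cross=47.739)
ex = (C−B)/|BC| = (0.6290,0.7774); ey = (-0.7774,0.6290)
P = B + -2.08·ex + -0.86·ey = (-0.9181,-4.1385)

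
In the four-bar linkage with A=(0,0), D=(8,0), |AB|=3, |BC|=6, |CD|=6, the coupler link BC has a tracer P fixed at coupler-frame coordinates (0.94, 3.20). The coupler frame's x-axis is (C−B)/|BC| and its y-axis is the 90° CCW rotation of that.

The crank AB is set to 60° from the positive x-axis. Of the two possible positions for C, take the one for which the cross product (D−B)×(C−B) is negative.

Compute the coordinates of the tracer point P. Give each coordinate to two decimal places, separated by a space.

4.83 2.45

A=(0,0), D=(8.00,0)
B = A + 3.00·(cos60°, sin60°) = (1.5000, 2.5981)
|BD| = 7.0000
circle(B,6.00) ∩ circle(D,6.00): a=3.5000, h=4.8734
  candidates: C₊=(6.5588,5.8243) cross=34.114; C₋=(2.9412,-3.2263) cross=-34.114
  mode - wants cross < 0 → take C=(2.9412,-3.2263) (cross=-34.114)
ex = (C−B)/|BC| = (0.2402,-0.9707); ey = (0.9707,0.2402)
P = B + 0.94·ex + 3.20·ey = (4.8321,2.4542)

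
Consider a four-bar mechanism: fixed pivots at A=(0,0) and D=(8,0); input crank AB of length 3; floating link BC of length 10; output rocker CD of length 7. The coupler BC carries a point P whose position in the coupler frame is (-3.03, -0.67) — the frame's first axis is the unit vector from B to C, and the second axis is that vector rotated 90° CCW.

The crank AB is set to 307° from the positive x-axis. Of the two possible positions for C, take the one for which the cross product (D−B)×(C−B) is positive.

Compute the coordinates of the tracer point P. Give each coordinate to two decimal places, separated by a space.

A=(0,0), D=(8.00,0)
B = A + 3.00·(cos307°, sin307°) = (1.8054, -2.3959)
|BD| = 6.6418
circle(B,10.00) ∩ circle(D,7.00): a=7.1602, h=6.9808
  candidates: C₊=(5.9654,6.6978) cross=46.365; C₋=(11.0018,-6.3237) cross=-46.365
  mode + wants cross > 0 → take C=(5.9654,6.6978) (cross=46.365)
ex = (C−B)/|BC| = (0.4160,0.9094); ey = (-0.9094,0.4160)
P = B + -3.03·ex + -0.67·ey = (1.1543,-5.4300)

1.15 -5.43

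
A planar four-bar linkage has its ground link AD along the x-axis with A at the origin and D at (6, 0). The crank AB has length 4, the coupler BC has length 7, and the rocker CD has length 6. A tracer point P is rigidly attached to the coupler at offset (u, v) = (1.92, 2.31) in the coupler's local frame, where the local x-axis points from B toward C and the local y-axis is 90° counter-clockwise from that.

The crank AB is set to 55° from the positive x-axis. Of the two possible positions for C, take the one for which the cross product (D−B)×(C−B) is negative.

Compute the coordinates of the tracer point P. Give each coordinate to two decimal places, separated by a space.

A=(0,0), D=(6.00,0)
B = A + 4.00·(cos55°, sin55°) = (2.2943, 3.2766)
|BD| = 4.9465
circle(B,7.00) ∩ circle(D,6.00): a=3.7873, h=5.8870
  candidates: C₊=(9.0311,5.1781) cross=29.120; C₋=(1.2320,-3.6423) cross=-29.120
  mode - wants cross < 0 → take C=(1.2320,-3.6423) (cross=-29.120)
ex = (C−B)/|BC| = (-0.1518,-0.9884); ey = (0.9884,-0.1518)
P = B + 1.92·ex + 2.31·ey = (4.2862,1.0283)

4.29 1.03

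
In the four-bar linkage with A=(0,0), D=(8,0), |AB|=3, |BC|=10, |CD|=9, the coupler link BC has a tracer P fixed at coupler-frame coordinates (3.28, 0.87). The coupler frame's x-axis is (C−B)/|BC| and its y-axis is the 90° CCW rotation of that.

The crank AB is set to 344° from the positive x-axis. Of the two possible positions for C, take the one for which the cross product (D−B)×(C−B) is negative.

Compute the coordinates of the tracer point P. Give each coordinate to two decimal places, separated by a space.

A=(0,0), D=(8.00,0)
B = A + 3.00·(cos344°, sin344°) = (2.8838, -0.8269)
|BD| = 5.1826
circle(B,10.00) ∩ circle(D,9.00): a=4.4244, h=8.9680
  candidates: C₊=(5.8206,8.7321) cross=46.478; C₋=(8.6824,-8.9741) cross=-46.478
  mode - wants cross < 0 → take C=(8.6824,-8.9741) (cross=-46.478)
ex = (C−B)/|BC| = (0.5799,-0.8147); ey = (0.8147,0.5799)
P = B + 3.28·ex + 0.87·ey = (5.4945,-2.9947)

5.49 -2.99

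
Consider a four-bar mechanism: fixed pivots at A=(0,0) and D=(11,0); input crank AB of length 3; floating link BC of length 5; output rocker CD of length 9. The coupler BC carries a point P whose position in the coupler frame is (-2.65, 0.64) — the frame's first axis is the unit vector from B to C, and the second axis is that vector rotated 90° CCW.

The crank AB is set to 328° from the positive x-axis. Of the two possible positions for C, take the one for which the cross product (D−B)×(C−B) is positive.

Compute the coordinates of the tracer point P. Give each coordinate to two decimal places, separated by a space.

A=(0,0), D=(11.00,0)
B = A + 3.00·(cos328°, sin328°) = (2.5441, -1.5898)
|BD| = 8.6040
circle(B,5.00) ∩ circle(D,9.00): a=1.0477, h=4.8890
  candidates: C₊=(2.6705,3.4086) cross=42.065; C₋=(4.4771,-6.2010) cross=-42.065
  mode + wants cross > 0 → take C=(2.6705,3.4086) (cross=42.065)
ex = (C−B)/|BC| = (0.0253,0.9997); ey = (-0.9997,0.0253)
P = B + -2.65·ex + 0.64·ey = (1.8374,-4.2227)

1.84 -4.22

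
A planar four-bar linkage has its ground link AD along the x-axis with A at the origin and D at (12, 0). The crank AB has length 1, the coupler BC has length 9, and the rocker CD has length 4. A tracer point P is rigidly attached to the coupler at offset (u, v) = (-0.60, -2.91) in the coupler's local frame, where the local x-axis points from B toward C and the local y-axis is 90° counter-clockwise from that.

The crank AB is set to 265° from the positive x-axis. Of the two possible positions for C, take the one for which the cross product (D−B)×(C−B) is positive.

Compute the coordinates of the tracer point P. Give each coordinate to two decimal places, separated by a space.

A=(0,0), D=(12.00,0)
B = A + 1.00·(cos265°, sin265°) = (-0.0872, -0.9962)
|BD| = 12.1281
circle(B,9.00) ∩ circle(D,4.00): a=8.7438, h=2.1322
  candidates: C₊=(8.4520,1.8470) cross=25.859; C₋=(8.8022,-2.4030) cross=-25.859
  mode + wants cross > 0 → take C=(8.4520,1.8470) (cross=25.859)
ex = (C−B)/|BC| = (0.9488,0.3159); ey = (-0.3159,0.9488)
P = B + -0.60·ex + -2.91·ey = (0.2629,-3.9467)

0.26 -3.95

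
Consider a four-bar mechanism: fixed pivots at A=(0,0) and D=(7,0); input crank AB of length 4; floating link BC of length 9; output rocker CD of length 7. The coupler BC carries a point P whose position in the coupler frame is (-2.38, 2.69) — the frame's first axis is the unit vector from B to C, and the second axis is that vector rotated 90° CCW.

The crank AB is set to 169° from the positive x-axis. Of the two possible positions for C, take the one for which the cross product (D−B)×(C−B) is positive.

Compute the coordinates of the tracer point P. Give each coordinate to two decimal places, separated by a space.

-7.43 1.57

A=(0,0), D=(7.00,0)
B = A + 4.00·(cos169°, sin169°) = (-3.9265, 0.7632)
|BD| = 10.9531
circle(B,9.00) ∩ circle(D,7.00): a=6.9373, h=5.7335
  candidates: C₊=(3.3935,5.9994) cross=62.800; C₋=(2.5944,-5.4398) cross=-62.800
  mode + wants cross > 0 → take C=(3.3935,5.9994) (cross=62.800)
ex = (C−B)/|BC| = (0.8133,0.5818); ey = (-0.5818,0.8133)
P = B + -2.38·ex + 2.69·ey = (-7.4273,1.5664)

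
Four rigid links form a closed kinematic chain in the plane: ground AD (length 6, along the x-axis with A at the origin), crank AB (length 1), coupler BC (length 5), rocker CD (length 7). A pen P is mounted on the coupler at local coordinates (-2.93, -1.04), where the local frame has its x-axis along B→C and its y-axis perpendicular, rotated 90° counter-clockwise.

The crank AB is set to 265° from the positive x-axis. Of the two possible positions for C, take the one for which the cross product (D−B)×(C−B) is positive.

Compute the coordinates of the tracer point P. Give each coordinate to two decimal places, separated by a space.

0.75 -3.99

A=(0,0), D=(6.00,0)
B = A + 1.00·(cos265°, sin265°) = (-0.0872, -0.9962)
|BD| = 6.1681
circle(B,5.00) ∩ circle(D,7.00): a=1.1386, h=4.8686
  candidates: C₊=(0.2502,3.9924) cross=30.030; C₋=(1.8228,-5.6170) cross=-30.030
  mode + wants cross > 0 → take C=(0.2502,3.9924) (cross=30.030)
ex = (C−B)/|BC| = (0.0675,0.9977); ey = (-0.9977,0.0675)
P = B + -2.93·ex + -1.04·ey = (0.7528,-3.9897)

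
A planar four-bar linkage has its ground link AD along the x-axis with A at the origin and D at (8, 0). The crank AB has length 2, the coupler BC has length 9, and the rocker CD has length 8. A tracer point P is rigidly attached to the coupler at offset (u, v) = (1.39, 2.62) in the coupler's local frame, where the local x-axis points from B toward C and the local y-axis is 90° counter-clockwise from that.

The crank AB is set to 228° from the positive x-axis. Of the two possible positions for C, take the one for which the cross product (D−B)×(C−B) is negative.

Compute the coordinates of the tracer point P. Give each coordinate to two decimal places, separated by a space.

A=(0,0), D=(8.00,0)
B = A + 2.00·(cos228°, sin228°) = (-1.3383, -1.4863)
|BD| = 9.4558
circle(B,9.00) ∩ circle(D,8.00): a=5.6268, h=7.0242
  candidates: C₊=(3.1145,6.3350) cross=66.419; C₋=(5.3227,-7.5387) cross=-66.419
  mode - wants cross < 0 → take C=(5.3227,-7.5387) (cross=-66.419)
ex = (C−B)/|BC| = (0.7401,-0.6725); ey = (0.6725,0.7401)
P = B + 1.39·ex + 2.62·ey = (1.4524,-0.4820)

1.45 -0.48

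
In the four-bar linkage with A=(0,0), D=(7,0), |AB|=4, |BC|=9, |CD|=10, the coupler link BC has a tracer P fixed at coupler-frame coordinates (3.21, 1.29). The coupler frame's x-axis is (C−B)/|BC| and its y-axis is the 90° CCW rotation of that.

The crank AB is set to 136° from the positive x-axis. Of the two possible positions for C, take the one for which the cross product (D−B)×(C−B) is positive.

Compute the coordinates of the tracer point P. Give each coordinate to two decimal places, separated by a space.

-1.60 5.99

A=(0,0), D=(7.00,0)
B = A + 4.00·(cos136°, sin136°) = (-2.8774, 2.7786)
|BD| = 10.2608
circle(B,9.00) ∩ circle(D,10.00): a=4.2045, h=7.9575
  candidates: C₊=(3.3250,9.3002) cross=81.650; C₋=(-0.9849,-6.0201) cross=-81.650
  mode + wants cross > 0 → take C=(3.3250,9.3002) (cross=81.650)
ex = (C−B)/|BC| = (0.6891,0.7246); ey = (-0.7246,0.6891)
P = B + 3.21·ex + 1.29·ey = (-1.6000,5.9937)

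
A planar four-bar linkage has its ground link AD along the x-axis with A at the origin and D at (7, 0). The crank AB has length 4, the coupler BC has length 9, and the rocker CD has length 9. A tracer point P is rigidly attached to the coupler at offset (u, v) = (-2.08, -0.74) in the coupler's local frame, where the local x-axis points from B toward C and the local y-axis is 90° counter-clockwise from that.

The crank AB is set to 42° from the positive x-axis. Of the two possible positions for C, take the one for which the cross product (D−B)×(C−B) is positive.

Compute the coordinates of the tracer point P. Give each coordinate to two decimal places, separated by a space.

1.88 0.76

A=(0,0), D=(7.00,0)
B = A + 4.00·(cos42°, sin42°) = (2.9726, 2.6765)
|BD| = 4.8357
circle(B,9.00) ∩ circle(D,9.00): a=2.4178, h=8.6691
  candidates: C₊=(9.7846,8.5584) cross=41.921; C₋=(0.1880,-5.8819) cross=-41.921
  mode + wants cross > 0 → take C=(9.7846,8.5584) (cross=41.921)
ex = (C−B)/|BC| = (0.7569,0.6535); ey = (-0.6535,0.7569)
P = B + -2.08·ex + -0.74·ey = (1.8819,0.7571)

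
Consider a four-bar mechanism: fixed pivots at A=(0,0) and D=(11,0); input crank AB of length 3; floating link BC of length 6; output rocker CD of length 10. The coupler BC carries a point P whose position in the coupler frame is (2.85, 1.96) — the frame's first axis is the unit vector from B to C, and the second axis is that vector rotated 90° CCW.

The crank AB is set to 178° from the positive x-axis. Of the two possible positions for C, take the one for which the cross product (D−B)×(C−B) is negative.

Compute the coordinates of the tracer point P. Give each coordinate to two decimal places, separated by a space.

0.45 -0.14

A=(0,0), D=(11.00,0)
B = A + 3.00·(cos178°, sin178°) = (-2.9982, 0.1047)
|BD| = 13.9986
circle(B,6.00) ∩ circle(D,10.00): a=4.7133, h=3.7127
  candidates: C₊=(1.7428,3.7821) cross=51.973; C₋=(1.6873,-3.6432) cross=-51.973
  mode - wants cross < 0 → take C=(1.6873,-3.6432) (cross=-51.973)
ex = (C−B)/|BC| = (0.7809,-0.6246); ey = (0.6246,0.7809)
P = B + 2.85·ex + 1.96·ey = (0.4517,-0.1450)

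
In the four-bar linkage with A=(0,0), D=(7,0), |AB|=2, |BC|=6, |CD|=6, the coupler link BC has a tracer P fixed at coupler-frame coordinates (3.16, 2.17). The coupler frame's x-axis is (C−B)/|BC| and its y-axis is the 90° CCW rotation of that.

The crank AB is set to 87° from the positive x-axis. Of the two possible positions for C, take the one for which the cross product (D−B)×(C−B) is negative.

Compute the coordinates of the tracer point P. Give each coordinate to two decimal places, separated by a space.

3.25 -0.20

A=(0,0), D=(7.00,0)
B = A + 2.00·(cos87°, sin87°) = (0.1047, 1.9973)
|BD| = 7.1788
circle(B,6.00) ∩ circle(D,6.00): a=3.5894, h=4.8079
  candidates: C₊=(4.8900,5.6167) cross=34.515; C₋=(2.2147,-3.6195) cross=-34.515
  mode - wants cross < 0 → take C=(2.2147,-3.6195) (cross=-34.515)
ex = (C−B)/|BC| = (0.3517,-0.9361); ey = (0.9361,0.3517)
P = B + 3.16·ex + 2.17·ey = (3.2473,-0.1978)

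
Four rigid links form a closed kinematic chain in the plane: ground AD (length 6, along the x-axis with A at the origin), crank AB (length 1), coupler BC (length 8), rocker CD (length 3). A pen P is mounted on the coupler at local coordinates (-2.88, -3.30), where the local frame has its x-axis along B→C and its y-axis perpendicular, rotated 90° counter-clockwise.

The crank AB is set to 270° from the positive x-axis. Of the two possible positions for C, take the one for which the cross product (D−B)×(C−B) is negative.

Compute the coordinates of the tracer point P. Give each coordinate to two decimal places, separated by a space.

-3.39 -3.77

A=(0,0), D=(6.00,0)
B = A + 1.00·(cos270°, sin270°) = (-0.0000, -1.0000)
|BD| = 6.0828
circle(B,8.00) ∩ circle(D,3.00): a=7.5624, h=2.6098
  candidates: C₊=(7.0304,2.8175) cross=15.875; C₋=(7.8885,-2.3310) cross=-15.875
  mode - wants cross < 0 → take C=(7.8885,-2.3310) (cross=-15.875)
ex = (C−B)/|BC| = (0.9861,-0.1664); ey = (0.1664,0.9861)
P = B + -2.88·ex + -3.30·ey = (-3.3889,-3.7748)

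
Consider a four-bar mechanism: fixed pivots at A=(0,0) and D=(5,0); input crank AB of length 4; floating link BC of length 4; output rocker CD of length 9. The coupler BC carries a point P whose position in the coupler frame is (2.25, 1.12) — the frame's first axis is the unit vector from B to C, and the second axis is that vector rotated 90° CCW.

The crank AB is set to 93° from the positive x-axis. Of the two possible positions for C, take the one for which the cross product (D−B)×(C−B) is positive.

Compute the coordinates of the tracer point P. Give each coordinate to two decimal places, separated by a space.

A=(0,0), D=(5.00,0)
B = A + 4.00·(cos93°, sin93°) = (-0.2093, 3.9945)
|BD| = 6.5646
circle(B,4.00) ∩ circle(D,9.00): a=-1.6685, h=3.6354
  candidates: C₊=(0.6787,7.8947) cross=23.865; C₋=(-3.7455,2.1250) cross=-23.865
  mode + wants cross > 0 → take C=(0.6787,7.8947) (cross=23.865)
ex = (C−B)/|BC| = (0.2220,0.9750); ey = (-0.9750,0.2220)
P = B + 2.25·ex + 1.12·ey = (-0.8019,6.4370)

-0.80 6.44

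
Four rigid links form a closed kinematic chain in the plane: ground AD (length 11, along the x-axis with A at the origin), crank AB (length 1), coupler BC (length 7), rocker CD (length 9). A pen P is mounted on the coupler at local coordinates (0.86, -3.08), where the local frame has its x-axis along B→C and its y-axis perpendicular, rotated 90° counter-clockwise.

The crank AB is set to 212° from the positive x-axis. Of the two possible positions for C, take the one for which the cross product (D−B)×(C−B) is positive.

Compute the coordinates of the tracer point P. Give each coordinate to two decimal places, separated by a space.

2.10 -1.76

A=(0,0), D=(11.00,0)
B = A + 1.00·(cos212°, sin212°) = (-0.8480, -0.5299)
|BD| = 11.8599
circle(B,7.00) ∩ circle(D,9.00): a=4.5809, h=5.2930
  candidates: C₊=(3.4917,4.9625) cross=62.774; C₋=(3.9647,-5.6129) cross=-62.774
  mode + wants cross > 0 → take C=(3.4917,4.9625) (cross=62.774)
ex = (C−B)/|BC| = (0.6200,0.7846); ey = (-0.7846,0.6200)
P = B + 0.86·ex + -3.08·ey = (2.1018,-1.7646)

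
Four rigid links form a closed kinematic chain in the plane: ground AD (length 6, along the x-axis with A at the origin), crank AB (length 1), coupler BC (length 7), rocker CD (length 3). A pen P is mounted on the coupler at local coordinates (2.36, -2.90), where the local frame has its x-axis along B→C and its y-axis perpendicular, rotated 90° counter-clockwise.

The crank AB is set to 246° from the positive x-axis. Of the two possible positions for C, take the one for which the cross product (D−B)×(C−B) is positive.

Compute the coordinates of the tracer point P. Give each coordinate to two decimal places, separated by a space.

3.16 -2.03

A=(0,0), D=(6.00,0)
B = A + 1.00·(cos246°, sin246°) = (-0.4067, -0.9135)
|BD| = 6.4715
circle(B,7.00) ∩ circle(D,3.00): a=6.3262, h=2.9965
  candidates: C₊=(5.4331,2.9460) cross=19.392; C₋=(6.2791,-2.9870) cross=-19.392
  mode + wants cross > 0 → take C=(5.4331,2.9460) (cross=19.392)
ex = (C−B)/|BC| = (0.8343,0.5514); ey = (-0.5514,0.8343)
P = B + 2.36·ex + -2.90·ey = (3.1611,-2.0317)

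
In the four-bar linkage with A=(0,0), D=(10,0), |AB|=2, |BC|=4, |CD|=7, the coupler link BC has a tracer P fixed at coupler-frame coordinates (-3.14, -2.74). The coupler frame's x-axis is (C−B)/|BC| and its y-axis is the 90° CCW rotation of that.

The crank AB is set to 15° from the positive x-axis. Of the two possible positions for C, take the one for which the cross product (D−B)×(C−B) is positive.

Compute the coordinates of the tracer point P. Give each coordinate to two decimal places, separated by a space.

2.47 -3.61

A=(0,0), D=(10.00,0)
B = A + 2.00·(cos15°, sin15°) = (1.9319, 0.5176)
|BD| = 8.0847
circle(B,4.00) ∩ circle(D,7.00): a=2.0015, h=3.4632
  candidates: C₊=(4.1510,3.8456) cross=27.999; C₋=(3.7075,-3.0666) cross=-27.999
  mode + wants cross > 0 → take C=(4.1510,3.8456) (cross=27.999)
ex = (C−B)/|BC| = (0.5548,0.8320); ey = (-0.8320,0.5548)
P = B + -3.14·ex + -2.74·ey = (2.4695,-3.6149)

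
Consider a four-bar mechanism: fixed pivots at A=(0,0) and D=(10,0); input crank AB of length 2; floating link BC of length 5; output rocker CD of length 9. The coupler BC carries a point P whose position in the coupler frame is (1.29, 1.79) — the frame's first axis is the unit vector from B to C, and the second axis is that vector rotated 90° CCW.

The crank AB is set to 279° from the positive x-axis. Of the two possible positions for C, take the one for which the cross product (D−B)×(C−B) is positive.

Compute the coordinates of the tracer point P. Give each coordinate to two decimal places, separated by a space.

-1.13 -0.30

A=(0,0), D=(10.00,0)
B = A + 2.00·(cos279°, sin279°) = (0.3129, -1.9754)
|BD| = 9.8865
circle(B,5.00) ∩ circle(D,9.00): a=2.1111, h=4.5325
  candidates: C₊=(1.4758,2.8875) cross=44.810; C₋=(3.2870,-5.9946) cross=-44.810
  mode + wants cross > 0 → take C=(1.4758,2.8875) (cross=44.810)
ex = (C−B)/|BC| = (0.2326,0.9726); ey = (-0.9726,0.2326)
P = B + 1.29·ex + 1.79·ey = (-1.1280,-0.3044)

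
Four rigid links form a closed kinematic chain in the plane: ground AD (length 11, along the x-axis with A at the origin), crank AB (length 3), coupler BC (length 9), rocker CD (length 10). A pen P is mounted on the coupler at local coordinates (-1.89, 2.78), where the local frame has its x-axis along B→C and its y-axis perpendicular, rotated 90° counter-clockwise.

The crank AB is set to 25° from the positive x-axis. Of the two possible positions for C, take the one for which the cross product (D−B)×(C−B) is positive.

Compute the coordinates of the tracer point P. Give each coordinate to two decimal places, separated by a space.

-0.63 0.94

A=(0,0), D=(11.00,0)
B = A + 3.00·(cos25°, sin25°) = (2.7189, 1.2679)
|BD| = 8.3776
circle(B,9.00) ∩ circle(D,10.00): a=3.0548, h=8.4657
  candidates: C₊=(7.0197,9.1737) cross=70.922; C₋=(4.4573,-7.5627) cross=-70.922
  mode + wants cross > 0 → take C=(7.0197,9.1737) (cross=70.922)
ex = (C−B)/|BC| = (0.4779,0.8784); ey = (-0.8784,0.4779)
P = B + -1.89·ex + 2.78·ey = (-0.6263,0.9361)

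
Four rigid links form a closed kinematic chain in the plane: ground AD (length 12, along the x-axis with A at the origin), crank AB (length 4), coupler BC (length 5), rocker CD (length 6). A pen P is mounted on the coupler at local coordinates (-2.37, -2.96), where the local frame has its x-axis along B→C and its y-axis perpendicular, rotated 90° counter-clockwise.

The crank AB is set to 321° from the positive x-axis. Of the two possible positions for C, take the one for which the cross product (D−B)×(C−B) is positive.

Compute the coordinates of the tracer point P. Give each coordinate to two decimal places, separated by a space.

3.99 -6.20

A=(0,0), D=(12.00,0)
B = A + 4.00·(cos321°, sin321°) = (3.1086, -2.5173)
|BD| = 9.2409
circle(B,5.00) ∩ circle(D,6.00): a=4.0253, h=2.9660
  candidates: C₊=(6.1737,1.4331) cross=27.409; C₋=(7.7896,-4.2746) cross=-27.409
  mode + wants cross > 0 → take C=(6.1737,1.4331) (cross=27.409)
ex = (C−B)/|BC| = (0.6130,0.7901); ey = (-0.7901,0.6130)
P = B + -2.37·ex + -2.96·ey = (3.9944,-6.2043)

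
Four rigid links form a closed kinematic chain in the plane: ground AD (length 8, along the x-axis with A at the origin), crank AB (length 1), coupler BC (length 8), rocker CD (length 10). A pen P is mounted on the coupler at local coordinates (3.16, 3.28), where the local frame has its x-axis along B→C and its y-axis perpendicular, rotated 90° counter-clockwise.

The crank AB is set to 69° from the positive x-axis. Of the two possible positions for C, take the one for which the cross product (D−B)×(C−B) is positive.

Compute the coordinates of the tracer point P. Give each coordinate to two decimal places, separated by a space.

-1.79 4.95

A=(0,0), D=(8.00,0)
B = A + 1.00·(cos69°, sin69°) = (0.3584, 0.9336)
|BD| = 7.6984
circle(B,8.00) ∩ circle(D,10.00): a=1.5111, h=7.8560
  candidates: C₊=(2.8110,8.5483) cross=60.479; C₋=(0.9056,-7.0477) cross=-60.479
  mode + wants cross > 0 → take C=(2.8110,8.5483) (cross=60.479)
ex = (C−B)/|BC| = (0.3066,0.9518); ey = (-0.9518,0.3066)
P = B + 3.16·ex + 3.28·ey = (-1.7949,4.9470)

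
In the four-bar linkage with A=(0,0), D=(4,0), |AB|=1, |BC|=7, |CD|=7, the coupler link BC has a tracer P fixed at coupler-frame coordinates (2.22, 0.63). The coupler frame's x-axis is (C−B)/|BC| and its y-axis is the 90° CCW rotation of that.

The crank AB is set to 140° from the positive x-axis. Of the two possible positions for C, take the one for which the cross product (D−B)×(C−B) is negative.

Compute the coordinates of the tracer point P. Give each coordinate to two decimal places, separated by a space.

A=(0,0), D=(4.00,0)
B = A + 1.00·(cos140°, sin140°) = (-0.7660, 0.6428)
|BD| = 4.8092
circle(B,7.00) ∩ circle(D,7.00): a=2.4046, h=6.5740
  candidates: C₊=(2.4957,6.8364) cross=31.616; C₋=(0.7383,-6.1937) cross=-31.616
  mode - wants cross < 0 → take C=(0.7383,-6.1937) (cross=-31.616)
ex = (C−B)/|BC| = (0.2149,-0.9766); ey = (0.9766,0.2149)
P = B + 2.22·ex + 0.63·ey = (0.3263,-1.3899)

0.33 -1.39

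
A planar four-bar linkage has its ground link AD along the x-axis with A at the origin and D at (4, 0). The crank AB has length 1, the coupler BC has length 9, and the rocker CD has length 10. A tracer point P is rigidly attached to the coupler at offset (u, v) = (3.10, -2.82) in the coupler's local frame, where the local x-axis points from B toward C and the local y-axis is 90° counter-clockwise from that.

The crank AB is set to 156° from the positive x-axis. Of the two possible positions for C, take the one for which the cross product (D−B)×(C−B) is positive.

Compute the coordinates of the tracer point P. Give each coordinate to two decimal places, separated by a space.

2.32 3.08

A=(0,0), D=(4.00,0)
B = A + 1.00·(cos156°, sin156°) = (-0.9135, 0.4067)
|BD| = 4.9304
circle(B,9.00) ∩ circle(D,10.00): a=0.5383, h=8.9839
  candidates: C₊=(0.3641,9.3156) cross=44.294; C₋=(-1.1182,-8.5909) cross=-44.294
  mode + wants cross > 0 → take C=(0.3641,9.3156) (cross=44.294)
ex = (C−B)/|BC| = (0.1420,0.9899); ey = (-0.9899,0.1420)
P = B + 3.10·ex + -2.82·ey = (2.3180,3.0750)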